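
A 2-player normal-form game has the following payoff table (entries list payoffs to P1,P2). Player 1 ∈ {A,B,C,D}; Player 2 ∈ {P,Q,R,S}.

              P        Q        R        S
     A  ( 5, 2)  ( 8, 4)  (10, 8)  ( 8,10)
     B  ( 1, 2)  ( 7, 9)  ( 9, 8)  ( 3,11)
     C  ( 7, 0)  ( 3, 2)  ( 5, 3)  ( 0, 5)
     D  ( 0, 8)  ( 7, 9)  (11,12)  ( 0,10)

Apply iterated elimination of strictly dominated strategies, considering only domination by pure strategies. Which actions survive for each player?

Survivors P1:{A,D} P2:{R,S}

P1 drop B (A beats it: P:5>1 Q:8>7 R:10>9 S:8>3)
P2 drop P (Q beats it: A:4>2 C:2>0 D:9>8)
P1 drop C (A beats it: Q:8>3 R:10>5 S:8>0)
P2 drop Q (R beats it: A:8>4 D:12>9)
P1→{A,D} P2→{R,S}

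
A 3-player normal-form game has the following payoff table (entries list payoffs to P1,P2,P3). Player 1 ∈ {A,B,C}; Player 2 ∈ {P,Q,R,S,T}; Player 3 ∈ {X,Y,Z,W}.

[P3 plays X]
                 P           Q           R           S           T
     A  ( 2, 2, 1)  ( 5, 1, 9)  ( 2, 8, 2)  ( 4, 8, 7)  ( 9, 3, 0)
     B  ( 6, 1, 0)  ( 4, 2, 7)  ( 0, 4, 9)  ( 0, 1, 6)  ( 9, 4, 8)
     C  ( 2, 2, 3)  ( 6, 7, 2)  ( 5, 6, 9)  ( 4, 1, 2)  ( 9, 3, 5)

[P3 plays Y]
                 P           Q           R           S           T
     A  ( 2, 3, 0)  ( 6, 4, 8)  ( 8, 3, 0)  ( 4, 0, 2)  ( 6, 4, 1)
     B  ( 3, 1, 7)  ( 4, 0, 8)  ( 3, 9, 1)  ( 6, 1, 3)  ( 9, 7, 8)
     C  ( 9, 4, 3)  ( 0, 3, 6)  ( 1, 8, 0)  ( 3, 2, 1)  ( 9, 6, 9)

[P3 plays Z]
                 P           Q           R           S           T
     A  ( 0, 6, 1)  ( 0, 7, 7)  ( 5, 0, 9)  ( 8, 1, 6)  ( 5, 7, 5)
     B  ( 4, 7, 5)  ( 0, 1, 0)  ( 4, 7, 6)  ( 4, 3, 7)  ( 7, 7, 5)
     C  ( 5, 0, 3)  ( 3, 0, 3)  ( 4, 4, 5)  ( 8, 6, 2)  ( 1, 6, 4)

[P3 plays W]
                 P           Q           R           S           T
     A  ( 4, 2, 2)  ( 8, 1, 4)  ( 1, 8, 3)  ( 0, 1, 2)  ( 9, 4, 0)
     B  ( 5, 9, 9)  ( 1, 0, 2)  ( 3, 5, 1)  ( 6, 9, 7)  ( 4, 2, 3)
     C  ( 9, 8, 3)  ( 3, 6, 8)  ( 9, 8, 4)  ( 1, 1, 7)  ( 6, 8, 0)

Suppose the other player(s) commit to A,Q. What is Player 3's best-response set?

P3 best: {X}

u_3(X vs A,Q) = 9
u_3(Y vs A,Q) = 8
u_3(Z vs A,Q) = 7
u_3(W vs A,Q) = 4
max payoff 9 at {X}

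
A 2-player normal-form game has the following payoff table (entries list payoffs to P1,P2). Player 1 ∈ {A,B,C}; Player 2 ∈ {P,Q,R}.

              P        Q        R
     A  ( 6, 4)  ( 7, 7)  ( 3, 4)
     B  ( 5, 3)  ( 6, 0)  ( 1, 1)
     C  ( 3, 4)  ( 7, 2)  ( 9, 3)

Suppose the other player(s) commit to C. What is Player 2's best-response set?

u_2(P vs C) = 4
u_2(Q vs C) = 2
u_2(R vs C) = 3
max payoff 4 at {P}

P2 best: {P}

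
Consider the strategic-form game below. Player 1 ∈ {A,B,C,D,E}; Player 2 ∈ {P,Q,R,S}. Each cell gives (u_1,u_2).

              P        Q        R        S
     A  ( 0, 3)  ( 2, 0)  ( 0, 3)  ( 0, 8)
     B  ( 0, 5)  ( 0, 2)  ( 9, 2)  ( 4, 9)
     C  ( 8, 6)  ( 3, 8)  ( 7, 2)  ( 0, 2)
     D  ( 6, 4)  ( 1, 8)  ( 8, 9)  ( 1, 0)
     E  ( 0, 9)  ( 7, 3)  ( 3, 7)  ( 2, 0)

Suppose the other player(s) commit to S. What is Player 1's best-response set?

P1 best: {B}

u_1(A vs S) = 0
u_1(B vs S) = 4
u_1(C vs S) = 0
u_1(D vs S) = 1
u_1(E vs S) = 2
max payoff 4 at {B}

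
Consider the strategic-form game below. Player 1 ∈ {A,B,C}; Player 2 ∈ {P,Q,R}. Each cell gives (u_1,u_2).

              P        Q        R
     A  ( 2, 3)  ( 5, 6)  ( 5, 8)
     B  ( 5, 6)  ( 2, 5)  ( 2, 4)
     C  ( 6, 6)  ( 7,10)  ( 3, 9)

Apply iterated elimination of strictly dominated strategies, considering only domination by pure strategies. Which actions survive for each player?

P1 drop B (C beats it: P:6>5 Q:7>2 R:3>2)
P2 drop P (Q beats it: A:6>3 C:10>6)
P1→{A,C} P2→{Q,R}

Survivors P1:{A,C} P2:{Q,R}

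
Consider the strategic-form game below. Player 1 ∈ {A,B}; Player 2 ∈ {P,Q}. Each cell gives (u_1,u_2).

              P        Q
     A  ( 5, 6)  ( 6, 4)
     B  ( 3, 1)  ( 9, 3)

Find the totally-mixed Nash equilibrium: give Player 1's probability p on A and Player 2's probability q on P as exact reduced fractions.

P1 indiff ⇒ q·5+(1-q)·6 = q·3+(1-q)·9 ⇒ q(2) = (1-q)(3) ⇒ q = 3/5
P2 indiff ⇒ p·6+(1-p)·1 = p·4+(1-p)·3 ⇒ p(2) = (1-p)(2) ⇒ p = 1/2

P1 mixes 1/2 on A; P2 mixes 3/5 on P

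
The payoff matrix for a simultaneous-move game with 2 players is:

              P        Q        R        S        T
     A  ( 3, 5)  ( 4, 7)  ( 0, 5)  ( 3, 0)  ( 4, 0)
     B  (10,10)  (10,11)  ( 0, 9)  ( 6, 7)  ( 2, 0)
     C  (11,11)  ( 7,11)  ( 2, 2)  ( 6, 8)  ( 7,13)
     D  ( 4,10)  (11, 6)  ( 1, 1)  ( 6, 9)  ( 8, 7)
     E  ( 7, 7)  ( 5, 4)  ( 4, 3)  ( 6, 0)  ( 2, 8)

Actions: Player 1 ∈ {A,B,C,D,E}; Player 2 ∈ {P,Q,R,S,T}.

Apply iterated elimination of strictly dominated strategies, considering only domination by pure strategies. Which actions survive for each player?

P1 drop A (C beats it: P:11>3 Q:7>4 R:2>0 S:6>3 T:7>4)
P2 drop R (P beats it: B:10>9 C:11>2 D:10>1 E:7>3)
P2 drop S (P beats it: B:10>7 C:11>8 D:10>9 E:7>0)
P1 drop E (C beats it: P:11>7 Q:7>5 T:7>2)
P1→{B,C,D} P2→{P,Q,T}

Remaining: P1:{B,C,D} P2:{P,Q,T}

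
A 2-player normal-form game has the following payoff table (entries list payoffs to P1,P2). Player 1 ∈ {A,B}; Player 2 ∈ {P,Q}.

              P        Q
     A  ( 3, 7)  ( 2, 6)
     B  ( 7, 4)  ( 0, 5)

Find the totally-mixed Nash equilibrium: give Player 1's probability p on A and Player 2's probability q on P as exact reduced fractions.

P1 mixes 1/2 on A; P2 mixes 1/3 on P

P1 indiff ⇒ q·3+(1-q)·2 = q·7+(1-q)·0 ⇒ q(-4) = (1-q)(-2) ⇒ q = 1/3
P2 indiff ⇒ p·7+(1-p)·4 = p·6+(1-p)·5 ⇒ p(1) = (1-p)(1) ⇒ p = 1/2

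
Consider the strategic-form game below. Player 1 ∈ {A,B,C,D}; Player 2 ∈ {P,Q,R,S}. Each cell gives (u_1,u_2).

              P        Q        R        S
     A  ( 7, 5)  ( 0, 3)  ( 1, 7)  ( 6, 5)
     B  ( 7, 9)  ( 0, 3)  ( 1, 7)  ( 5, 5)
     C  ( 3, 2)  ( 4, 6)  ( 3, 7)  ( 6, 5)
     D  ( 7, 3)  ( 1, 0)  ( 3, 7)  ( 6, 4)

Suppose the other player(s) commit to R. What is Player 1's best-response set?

u_1(A vs R) = 1
u_1(B vs R) = 1
u_1(C vs R) = 3
u_1(D vs R) = 3
max payoff 3 at {C,D}

argmax u_1 = {C,D}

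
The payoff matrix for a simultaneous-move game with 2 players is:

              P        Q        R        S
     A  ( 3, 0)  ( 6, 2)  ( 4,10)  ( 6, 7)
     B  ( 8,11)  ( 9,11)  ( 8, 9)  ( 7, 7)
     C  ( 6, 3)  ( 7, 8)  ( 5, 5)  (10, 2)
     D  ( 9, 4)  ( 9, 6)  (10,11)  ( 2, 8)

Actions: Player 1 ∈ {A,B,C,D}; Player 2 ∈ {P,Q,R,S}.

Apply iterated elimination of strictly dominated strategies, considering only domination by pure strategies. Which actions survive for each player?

Remaining: P1:{B,D} P2:{P,Q,R}

P1 drop A (B beats it: P:8>3 Q:9>6 R:8>4 S:7>6)
P2 drop S (R beats it: B:9>7 C:5>2 D:11>8)
P1 drop C (B beats it: P:8>6 Q:9>7 R:8>5)
P1→{B,D} P2→{P,Q,R}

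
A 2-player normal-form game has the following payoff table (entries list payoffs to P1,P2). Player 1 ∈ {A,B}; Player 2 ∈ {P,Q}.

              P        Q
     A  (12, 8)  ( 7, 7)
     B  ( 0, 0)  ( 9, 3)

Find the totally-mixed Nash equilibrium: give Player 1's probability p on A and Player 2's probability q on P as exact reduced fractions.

P1 indiff ⇒ q·12+(1-q)·7 = q·0+(1-q)·9 ⇒ q(12) = (1-q)(2) ⇒ q = 1/7
P2 indiff ⇒ p·8+(1-p)·0 = p·7+(1-p)·3 ⇒ p(1) = (1-p)(3) ⇒ p = 3/4

p=3/4, q=1/7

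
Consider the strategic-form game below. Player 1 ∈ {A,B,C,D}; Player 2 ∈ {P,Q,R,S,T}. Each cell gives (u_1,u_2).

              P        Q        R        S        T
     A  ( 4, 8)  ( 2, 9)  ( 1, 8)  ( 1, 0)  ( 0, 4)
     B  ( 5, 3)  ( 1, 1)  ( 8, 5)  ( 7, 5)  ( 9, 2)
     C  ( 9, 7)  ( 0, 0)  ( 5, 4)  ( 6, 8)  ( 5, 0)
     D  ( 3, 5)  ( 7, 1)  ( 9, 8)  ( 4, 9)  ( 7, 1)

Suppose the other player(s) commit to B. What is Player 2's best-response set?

argmax u_2 = {R,S}

u_2(P vs B) = 3
u_2(Q vs B) = 1
u_2(R vs B) = 5
u_2(S vs B) = 5
u_2(T vs B) = 2
max payoff 5 at {R,S}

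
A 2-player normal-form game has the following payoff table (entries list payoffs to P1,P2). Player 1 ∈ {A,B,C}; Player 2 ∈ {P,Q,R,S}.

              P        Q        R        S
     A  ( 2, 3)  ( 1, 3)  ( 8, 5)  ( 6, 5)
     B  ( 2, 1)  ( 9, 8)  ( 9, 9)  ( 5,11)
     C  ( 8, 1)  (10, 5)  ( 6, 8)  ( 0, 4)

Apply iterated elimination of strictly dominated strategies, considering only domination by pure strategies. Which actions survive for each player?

P2 drop P (R beats it: A:5>3 B:9>1 C:8>1)
P2 drop Q (R beats it: A:5>3 B:9>8 C:8>5)
P1 drop C (A beats it: R:8>6 S:6>0)
P1→{A,B} P2→{R,S}

Survivors P1:{A,B} P2:{R,S}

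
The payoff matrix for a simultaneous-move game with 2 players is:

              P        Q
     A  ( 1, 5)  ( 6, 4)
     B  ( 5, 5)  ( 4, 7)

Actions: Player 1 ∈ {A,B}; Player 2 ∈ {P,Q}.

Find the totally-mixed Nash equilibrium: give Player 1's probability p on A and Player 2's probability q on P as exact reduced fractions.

P1 indiff ⇒ q·1+(1-q)·6 = q·5+(1-q)·4 ⇒ q(-4) = (1-q)(-2) ⇒ q = 1/3
P2 indiff ⇒ p·5+(1-p)·5 = p·4+(1-p)·7 ⇒ p(1) = (1-p)(2) ⇒ p = 2/3

P1 mixes 2/3 on A; P2 mixes 1/3 on P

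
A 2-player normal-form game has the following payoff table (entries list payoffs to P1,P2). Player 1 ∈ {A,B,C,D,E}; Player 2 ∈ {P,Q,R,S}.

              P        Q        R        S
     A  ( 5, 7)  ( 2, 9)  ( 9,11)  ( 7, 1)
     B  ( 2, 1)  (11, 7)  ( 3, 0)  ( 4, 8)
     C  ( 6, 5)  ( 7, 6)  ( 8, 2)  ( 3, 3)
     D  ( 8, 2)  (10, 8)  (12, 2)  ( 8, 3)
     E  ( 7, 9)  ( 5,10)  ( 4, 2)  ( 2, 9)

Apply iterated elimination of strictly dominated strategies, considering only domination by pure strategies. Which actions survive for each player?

P1 drop A (D beats it: P:8>5 Q:10>2 R:12>9 S:8>7)
P1 drop C (D beats it: P:8>6 Q:10>7 R:12>8 S:8>3)
P1 drop E (D beats it: P:8>7 Q:10>5 R:12>4 S:8>2)
P2 drop P (Q beats it: B:7>1 D:8>2)
P2 drop R (Q beats it: B:7>0 D:8>2)
P1→{B,D} P2→{Q,S}

Remaining: P1:{B,D} P2:{Q,S}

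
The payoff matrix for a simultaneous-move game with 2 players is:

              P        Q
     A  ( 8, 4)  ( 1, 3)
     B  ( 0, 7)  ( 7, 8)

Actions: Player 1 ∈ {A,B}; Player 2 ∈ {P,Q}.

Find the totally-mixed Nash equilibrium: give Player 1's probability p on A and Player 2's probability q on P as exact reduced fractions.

(p,q) = (1/2, 3/7)

P1 indiff ⇒ q·8+(1-q)·1 = q·0+(1-q)·7 ⇒ q(8) = (1-q)(6) ⇒ q = 3/7
P2 indiff ⇒ p·4+(1-p)·7 = p·3+(1-p)·8 ⇒ p(1) = (1-p)(1) ⇒ p = 1/2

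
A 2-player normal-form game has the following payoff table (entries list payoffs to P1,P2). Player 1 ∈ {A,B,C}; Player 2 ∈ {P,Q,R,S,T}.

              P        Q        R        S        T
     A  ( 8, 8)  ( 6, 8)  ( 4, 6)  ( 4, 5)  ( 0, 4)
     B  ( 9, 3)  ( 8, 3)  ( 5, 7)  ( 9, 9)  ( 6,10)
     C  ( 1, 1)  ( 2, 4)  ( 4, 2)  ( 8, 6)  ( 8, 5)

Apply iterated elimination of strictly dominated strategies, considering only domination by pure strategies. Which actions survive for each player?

P1 drop A (B beats it: P:9>8 Q:8>6 R:5>4 S:9>4 T:6>0)
P2 drop P (R beats it: B:7>3 C:2>1)
P2 drop Q (S beats it: B:9>3 C:6>4)
P2 drop R (S beats it: B:9>7 C:6>2)
P1→{B,C} P2→{S,T}

Remaining: P1:{B,C} P2:{S,T}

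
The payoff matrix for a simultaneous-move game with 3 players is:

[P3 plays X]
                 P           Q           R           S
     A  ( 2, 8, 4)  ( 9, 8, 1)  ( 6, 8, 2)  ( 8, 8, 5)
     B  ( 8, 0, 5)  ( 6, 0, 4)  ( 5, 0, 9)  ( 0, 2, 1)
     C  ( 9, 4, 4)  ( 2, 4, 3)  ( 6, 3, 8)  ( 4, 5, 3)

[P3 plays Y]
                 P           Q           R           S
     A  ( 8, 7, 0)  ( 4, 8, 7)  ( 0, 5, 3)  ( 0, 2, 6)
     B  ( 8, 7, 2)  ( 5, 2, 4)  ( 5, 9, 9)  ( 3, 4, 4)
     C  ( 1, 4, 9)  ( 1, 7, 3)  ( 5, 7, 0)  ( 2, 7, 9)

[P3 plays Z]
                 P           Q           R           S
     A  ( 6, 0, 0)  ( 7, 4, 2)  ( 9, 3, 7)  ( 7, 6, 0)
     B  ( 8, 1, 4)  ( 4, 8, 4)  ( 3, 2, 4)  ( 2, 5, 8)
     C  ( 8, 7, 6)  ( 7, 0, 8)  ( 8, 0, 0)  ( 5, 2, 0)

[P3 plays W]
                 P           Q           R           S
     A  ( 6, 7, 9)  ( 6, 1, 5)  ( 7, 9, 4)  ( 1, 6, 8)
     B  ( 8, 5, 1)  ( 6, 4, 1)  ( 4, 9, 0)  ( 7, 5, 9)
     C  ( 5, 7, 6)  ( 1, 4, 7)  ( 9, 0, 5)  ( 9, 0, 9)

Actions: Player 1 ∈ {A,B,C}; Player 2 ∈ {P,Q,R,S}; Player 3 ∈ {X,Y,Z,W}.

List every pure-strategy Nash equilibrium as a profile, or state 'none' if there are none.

PSNE = {(B,R,Y)}

(A,P,X): not NE [P1→C gives 9>2; P3→W gives 9>4]
(A,P,Y): not NE [P2→Q gives 8>7; P3→W gives 9>0]
(A,P,Z): not NE [P1→C gives 8>6; P2→S gives 6>0; P3→W gives 9>0]
(A,P,W): not NE [P1→B gives 8>6; P2→R gives 9>7]
(A,Q,X): not NE [P3→Y gives 7>1]
(A,Q,Y): not NE [P1→B gives 5>4]
(A,Q,Z): not NE [P2→S gives 6>4; P3→Y gives 7>2]
(A,Q,W): not NE [P2→R gives 9>1; P3→Y gives 7>5]
(A,R,X): not NE [P3→Z gives 7>2]
(A,R,Y): not NE [P1→C gives 5>0; P2→Q gives 8>5; P3→Z gives 7>3]
(A,R,Z): not NE [P2→S gives 6>3]
(A,R,W): not NE [P1→C gives 9>7; P3→Z gives 7>4]
(A,S,X): not NE [P3→W gives 8>5]
(A,S,Y): not NE [P1→B gives 3>0; P2→Q gives 8>2; P3→W gives 8>6]
(A,S,Z): not NE [P3→W gives 8>0]
(A,S,W): not NE [P1→C gives 9>1; P2→R gives 9>6]
(B,P,X): not NE [P1→C gives 9>8; P2→S gives 2>0]
(B,P,Y): not NE [P2→R gives 9>7; P3→X gives 5>2]
(B,P,Z): not NE [P2→Q gives 8>1; P3→X gives 5>4]
(B,P,W): not NE [P2→R gives 9>5; P3→X gives 5>1]
(B,Q,X): not NE [P1→A gives 9>6; P2→S gives 2>0]
(B,Q,Y): not NE [P2→R gives 9>2]
(B,Q,Z): not NE [P1→C gives 7>4]
(B,Q,W): not NE [P2→R gives 9>4; P3→Z gives 4>1]
(B,R,X): not NE [P1→C gives 6>5; P2→S gives 2>0]
(B,R,Y): NE
(B,R,Z): not NE [P1→A gives 9>3; P2→Q gives 8>2; P3→Y gives 9>4]
(B,R,W): not NE [P1→C gives 9>4; P3→Y gives 9>0]
(B,S,X): not NE [P1→A gives 8>0; P3→W gives 9>1]
(B,S,Y): not NE [P2→R gives 9>4; P3→W gives 9>4]
(B,S,Z): not NE [P1→A gives 7>2; P2→Q gives 8>5; P3→W gives 9>8]
(B,S,W): not NE [P1→C gives 9>7; P2→R gives 9>5]
(C,P,X): not NE [P2→S gives 5>4; P3→Y gives 9>4]
(C,P,Y): not NE [P1→B gives 8>1; P2→S gives 7>4]
(C,P,Z): not NE [P3→Y gives 9>6]
(C,P,W): not NE [P1→B gives 8>5; P3→Y gives 9>6]
(C,Q,X): not NE [P1→A gives 9>2; P2→S gives 5>4; P3→Z gives 8>3]
(C,Q,Y): not NE [P1→B gives 5>1; P3→Z gives 8>3]
(C,Q,Z): not NE [P2→P gives 7>0]
(C,Q,W): not NE [P1→B gives 6>1; P2→P gives 7>4; P3→Z gives 8>7]
(C,R,X): not NE [P2→S gives 5>3]
(C,R,Y): not NE [P3→X gives 8>0]
(C,R,Z): not NE [P1→A gives 9>8; P2→P gives 7>0; P3→X gives 8>0]
(C,R,W): not NE [P2→P gives 7>0; P3→X gives 8>5]
(C,S,X): not NE [P1→A gives 8>4; P3→W gives 9>3]
(C,S,Y): not NE [P1→B gives 3>2]
(C,S,Z): not NE [P1→A gives 7>5; P2→P gives 7>2; P3→W gives 9>0]
(C,S,W): not NE [P2→P gives 7>0]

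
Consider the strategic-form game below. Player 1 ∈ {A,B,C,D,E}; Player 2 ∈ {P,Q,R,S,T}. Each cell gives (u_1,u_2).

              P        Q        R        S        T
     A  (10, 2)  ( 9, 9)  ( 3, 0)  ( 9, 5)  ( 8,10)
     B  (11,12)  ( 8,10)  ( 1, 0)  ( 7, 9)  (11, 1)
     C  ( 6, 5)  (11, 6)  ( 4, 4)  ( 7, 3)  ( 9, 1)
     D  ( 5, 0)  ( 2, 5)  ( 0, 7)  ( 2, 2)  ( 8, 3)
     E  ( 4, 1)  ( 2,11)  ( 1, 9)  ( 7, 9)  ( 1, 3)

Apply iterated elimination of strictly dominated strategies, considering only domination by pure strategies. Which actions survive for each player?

IESDS → P1:{A,B,C} P2:{P,Q,T}

P1 drop D (B beats it: P:11>5 Q:8>2 R:1>0 S:7>2 T:11>8)
P1 drop E (A beats it: P:10>4 Q:9>2 R:3>1 S:9>7 T:8>1)
P2 drop R (P beats it: A:2>0 B:12>0 C:5>4)
P2 drop S (Q beats it: A:9>5 B:10>9 C:6>3)
P1→{A,B,C} P2→{P,Q,T}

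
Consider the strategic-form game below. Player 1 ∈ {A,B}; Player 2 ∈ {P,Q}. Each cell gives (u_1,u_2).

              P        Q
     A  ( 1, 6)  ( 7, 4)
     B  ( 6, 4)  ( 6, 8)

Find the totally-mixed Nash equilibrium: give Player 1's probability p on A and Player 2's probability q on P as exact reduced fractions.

p=2/3, q=1/6

P1 indiff ⇒ q·1+(1-q)·7 = q·6+(1-q)·6 ⇒ q(-5) = (1-q)(-1) ⇒ q = 1/6
P2 indiff ⇒ p·6+(1-p)·4 = p·4+(1-p)·8 ⇒ p(2) = (1-p)(4) ⇒ p = 2/3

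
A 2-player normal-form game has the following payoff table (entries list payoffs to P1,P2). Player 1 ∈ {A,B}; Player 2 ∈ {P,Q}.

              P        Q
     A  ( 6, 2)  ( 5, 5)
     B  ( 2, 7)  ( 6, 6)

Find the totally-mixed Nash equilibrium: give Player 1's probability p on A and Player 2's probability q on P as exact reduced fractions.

P1 mixes 1/4 on A; P2 mixes 1/5 on P

P1 indiff ⇒ q·6+(1-q)·5 = q·2+(1-q)·6 ⇒ q(4) = (1-q)(1) ⇒ q = 1/5
P2 indiff ⇒ p·2+(1-p)·7 = p·5+(1-p)·6 ⇒ p(-3) = (1-p)(-1) ⇒ p = 1/4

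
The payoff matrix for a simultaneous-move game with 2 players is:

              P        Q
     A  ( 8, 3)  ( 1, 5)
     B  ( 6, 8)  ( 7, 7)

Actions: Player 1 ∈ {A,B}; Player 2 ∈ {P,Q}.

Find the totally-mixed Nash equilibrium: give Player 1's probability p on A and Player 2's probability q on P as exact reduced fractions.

P1 mixes 1/3 on A; P2 mixes 3/4 on P

P1 indiff ⇒ q·8+(1-q)·1 = q·6+(1-q)·7 ⇒ q(2) = (1-q)(6) ⇒ q = 3/4
P2 indiff ⇒ p·3+(1-p)·8 = p·5+(1-p)·7 ⇒ p(-2) = (1-p)(-1) ⇒ p = 1/3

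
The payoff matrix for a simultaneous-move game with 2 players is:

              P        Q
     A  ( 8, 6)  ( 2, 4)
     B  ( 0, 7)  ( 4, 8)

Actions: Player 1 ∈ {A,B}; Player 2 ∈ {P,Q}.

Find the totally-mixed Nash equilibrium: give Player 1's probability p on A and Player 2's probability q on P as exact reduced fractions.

P1 mixes 1/3 on A; P2 mixes 1/5 on P

P1 indiff ⇒ q·8+(1-q)·2 = q·0+(1-q)·4 ⇒ q(8) = (1-q)(2) ⇒ q = 1/5
P2 indiff ⇒ p·6+(1-p)·7 = p·4+(1-p)·8 ⇒ p(2) = (1-p)(1) ⇒ p = 1/3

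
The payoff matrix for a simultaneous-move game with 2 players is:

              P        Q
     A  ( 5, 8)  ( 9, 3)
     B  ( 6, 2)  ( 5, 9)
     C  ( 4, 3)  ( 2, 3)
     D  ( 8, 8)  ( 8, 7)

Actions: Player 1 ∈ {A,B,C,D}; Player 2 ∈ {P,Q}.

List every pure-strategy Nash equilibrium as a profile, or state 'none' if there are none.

(A,P): not NE [P1→D gives 8>5]
(A,Q): not NE [P2→P gives 8>3]
(B,P): not NE [P1→D gives 8>6; P2→Q gives 9>2]
(B,Q): not NE [P1→A gives 9>5]
(C,P): not NE [P1→D gives 8>4]
(C,Q): not NE [P1→A gives 9>2]
(D,P): NE
(D,Q): not NE [P1→A gives 9>8; P2→P gives 8>7]

NE set: (D,P)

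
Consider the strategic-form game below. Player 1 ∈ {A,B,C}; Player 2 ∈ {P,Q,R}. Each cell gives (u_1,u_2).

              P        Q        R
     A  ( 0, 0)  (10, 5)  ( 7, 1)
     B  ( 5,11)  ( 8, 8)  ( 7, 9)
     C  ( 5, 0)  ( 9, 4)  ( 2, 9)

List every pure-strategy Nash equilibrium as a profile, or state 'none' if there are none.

(A,P): not NE [P1→C gives 5>0; P2→Q gives 5>0]
(A,Q): NE
(A,R): not NE [P2→Q gives 5>1]
(B,P): NE
(B,Q): not NE [P1→A gives 10>8; P2→P gives 11>8]
(B,R): not NE [P2→P gives 11>9]
(C,P): not NE [P2→R gives 9>0]
(C,Q): not NE [P1→A gives 10>9; P2→R gives 9>4]
(C,R): not NE [P1→B gives 7>2]

Nash profiles: (A,Q), (B,P)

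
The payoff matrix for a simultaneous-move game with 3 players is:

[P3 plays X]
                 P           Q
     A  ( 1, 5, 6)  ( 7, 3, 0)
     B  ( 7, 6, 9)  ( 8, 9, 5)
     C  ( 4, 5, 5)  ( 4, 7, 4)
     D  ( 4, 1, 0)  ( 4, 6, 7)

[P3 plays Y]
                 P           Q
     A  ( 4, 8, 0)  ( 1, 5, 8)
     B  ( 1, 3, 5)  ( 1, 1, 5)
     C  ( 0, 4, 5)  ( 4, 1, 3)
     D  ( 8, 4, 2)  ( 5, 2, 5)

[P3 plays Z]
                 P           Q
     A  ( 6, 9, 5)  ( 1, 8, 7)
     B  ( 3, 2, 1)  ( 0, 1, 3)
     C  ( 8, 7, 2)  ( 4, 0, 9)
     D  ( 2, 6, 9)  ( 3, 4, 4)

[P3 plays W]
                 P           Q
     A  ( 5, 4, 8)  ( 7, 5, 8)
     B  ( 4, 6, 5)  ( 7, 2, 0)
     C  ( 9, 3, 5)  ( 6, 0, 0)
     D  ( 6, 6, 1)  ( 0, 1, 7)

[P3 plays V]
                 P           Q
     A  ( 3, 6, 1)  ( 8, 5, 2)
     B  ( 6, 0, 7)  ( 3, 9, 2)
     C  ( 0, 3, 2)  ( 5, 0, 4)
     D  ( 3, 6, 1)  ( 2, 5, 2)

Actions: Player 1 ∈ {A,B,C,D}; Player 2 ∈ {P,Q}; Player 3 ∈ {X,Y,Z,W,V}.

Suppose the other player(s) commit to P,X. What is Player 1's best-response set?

u_1(A vs P,X) = 1
u_1(B vs P,X) = 7
u_1(C vs P,X) = 4
u_1(D vs P,X) = 4
max payoff 7 at {B}

P1 best: {B}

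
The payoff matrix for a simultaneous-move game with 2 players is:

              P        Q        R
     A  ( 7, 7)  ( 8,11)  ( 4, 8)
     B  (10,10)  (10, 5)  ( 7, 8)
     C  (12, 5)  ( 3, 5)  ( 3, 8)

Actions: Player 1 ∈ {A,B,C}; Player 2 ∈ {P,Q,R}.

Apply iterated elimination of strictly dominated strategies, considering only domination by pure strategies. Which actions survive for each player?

P1 drop A (B beats it: P:10>7 Q:10>8 R:7>4)
P2 drop Q (R beats it: B:8>5 C:8>5)
P1→{B,C} P2→{P,R}

IESDS → P1:{B,C} P2:{P,R}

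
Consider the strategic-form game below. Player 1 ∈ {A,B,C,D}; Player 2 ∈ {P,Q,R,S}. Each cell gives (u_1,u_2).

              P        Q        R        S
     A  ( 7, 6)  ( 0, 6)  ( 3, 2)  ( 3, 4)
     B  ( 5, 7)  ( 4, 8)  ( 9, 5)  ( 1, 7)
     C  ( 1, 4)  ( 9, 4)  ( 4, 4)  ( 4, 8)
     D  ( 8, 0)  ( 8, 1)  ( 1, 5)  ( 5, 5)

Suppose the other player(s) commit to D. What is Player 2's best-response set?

u_2(P vs D) = 0
u_2(Q vs D) = 1
u_2(R vs D) = 5
u_2(S vs D) = 5
max payoff 5 at {R,S}

BR_2 = {R,S}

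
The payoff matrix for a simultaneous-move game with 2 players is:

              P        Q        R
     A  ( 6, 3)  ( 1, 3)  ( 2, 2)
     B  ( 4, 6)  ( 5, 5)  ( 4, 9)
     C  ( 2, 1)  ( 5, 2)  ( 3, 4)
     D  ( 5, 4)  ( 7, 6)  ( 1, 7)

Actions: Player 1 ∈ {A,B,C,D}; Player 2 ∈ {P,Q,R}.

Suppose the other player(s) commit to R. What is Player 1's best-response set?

u_1(A vs R) = 2
u_1(B vs R) = 4
u_1(C vs R) = 3
u_1(D vs R) = 1
max payoff 4 at {B}

P1 best: {B}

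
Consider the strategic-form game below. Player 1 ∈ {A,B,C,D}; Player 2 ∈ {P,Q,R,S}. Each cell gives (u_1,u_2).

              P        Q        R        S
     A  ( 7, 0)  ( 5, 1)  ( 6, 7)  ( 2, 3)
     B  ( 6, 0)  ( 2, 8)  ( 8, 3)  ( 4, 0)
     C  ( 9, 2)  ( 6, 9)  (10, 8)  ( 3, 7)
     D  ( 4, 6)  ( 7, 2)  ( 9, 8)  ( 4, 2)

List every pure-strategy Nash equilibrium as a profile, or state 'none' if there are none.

(A,P): not NE [P1→C gives 9>7; P2→R gives 7>0]
(A,Q): not NE [P1→D gives 7>5; P2→R gives 7>1]
(A,R): not NE [P1→C gives 10>6]
(A,S): not NE [P1→D gives 4>2; P2→R gives 7>3]
(B,P): not NE [P1→C gives 9>6; P2→Q gives 8>0]
(B,Q): not NE [P1→D gives 7>2]
(B,R): not NE [P1→C gives 10>8; P2→Q gives 8>3]
(B,S): not NE [P2→Q gives 8>0]
(C,P): not NE [P2→Q gives 9>2]
(C,Q): not NE [P1→D gives 7>6]
(C,R): not NE [P2→Q gives 9>8]
(C,S): not NE [P1→D gives 4>3; P2→Q gives 9>7]
(D,P): not NE [P1→C gives 9>4; P2→R gives 8>6]
(D,Q): not NE [P2→R gives 8>2]
(D,R): not NE [P1→C gives 10>9]
(D,S): not NE [P2→R gives 8>2]

PSNE: ∅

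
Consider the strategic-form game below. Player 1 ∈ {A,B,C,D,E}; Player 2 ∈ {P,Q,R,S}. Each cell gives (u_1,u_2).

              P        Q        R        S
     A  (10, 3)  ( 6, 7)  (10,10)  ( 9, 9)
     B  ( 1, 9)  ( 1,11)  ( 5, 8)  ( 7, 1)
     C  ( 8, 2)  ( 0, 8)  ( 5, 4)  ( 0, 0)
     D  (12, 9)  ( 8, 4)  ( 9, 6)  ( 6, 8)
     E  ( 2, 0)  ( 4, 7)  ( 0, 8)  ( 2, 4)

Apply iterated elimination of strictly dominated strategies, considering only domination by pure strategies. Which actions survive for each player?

P1 drop B (A beats it: P:10>1 Q:6>1 R:10>5 S:9>7)
P1 drop C (A beats it: P:10>8 Q:6>0 R:10>5 S:9>0)
P1 drop E (A beats it: P:10>2 Q:6>4 R:10>0 S:9>2)
P2 drop Q (R beats it: A:10>7 D:6>4)
P1→{A,D} P2→{P,R,S}

Survivors P1:{A,D} P2:{P,R,S}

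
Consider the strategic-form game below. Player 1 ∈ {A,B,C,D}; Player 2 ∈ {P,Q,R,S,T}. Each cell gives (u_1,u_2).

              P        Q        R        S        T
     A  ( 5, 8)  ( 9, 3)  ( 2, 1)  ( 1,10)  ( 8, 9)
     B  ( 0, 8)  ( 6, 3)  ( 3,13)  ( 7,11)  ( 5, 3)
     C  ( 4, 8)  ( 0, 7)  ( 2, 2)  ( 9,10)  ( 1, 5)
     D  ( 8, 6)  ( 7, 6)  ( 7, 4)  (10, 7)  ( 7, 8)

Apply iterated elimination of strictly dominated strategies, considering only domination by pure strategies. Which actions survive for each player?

P1 drop B (D beats it: P:8>0 Q:7>6 R:7>3 S:10>7 T:7>5)
P1 drop C (D beats it: P:8>4 Q:7>0 R:7>2 S:10>9 T:7>1)
P2 drop P (S beats it: A:10>8 D:7>6)
P2 drop Q (S beats it: A:10>3 D:7>6)
P2 drop R (S beats it: A:10>1 D:7>4)
P1→{A,D} P2→{S,T}

Survivors P1:{A,D} P2:{S,T}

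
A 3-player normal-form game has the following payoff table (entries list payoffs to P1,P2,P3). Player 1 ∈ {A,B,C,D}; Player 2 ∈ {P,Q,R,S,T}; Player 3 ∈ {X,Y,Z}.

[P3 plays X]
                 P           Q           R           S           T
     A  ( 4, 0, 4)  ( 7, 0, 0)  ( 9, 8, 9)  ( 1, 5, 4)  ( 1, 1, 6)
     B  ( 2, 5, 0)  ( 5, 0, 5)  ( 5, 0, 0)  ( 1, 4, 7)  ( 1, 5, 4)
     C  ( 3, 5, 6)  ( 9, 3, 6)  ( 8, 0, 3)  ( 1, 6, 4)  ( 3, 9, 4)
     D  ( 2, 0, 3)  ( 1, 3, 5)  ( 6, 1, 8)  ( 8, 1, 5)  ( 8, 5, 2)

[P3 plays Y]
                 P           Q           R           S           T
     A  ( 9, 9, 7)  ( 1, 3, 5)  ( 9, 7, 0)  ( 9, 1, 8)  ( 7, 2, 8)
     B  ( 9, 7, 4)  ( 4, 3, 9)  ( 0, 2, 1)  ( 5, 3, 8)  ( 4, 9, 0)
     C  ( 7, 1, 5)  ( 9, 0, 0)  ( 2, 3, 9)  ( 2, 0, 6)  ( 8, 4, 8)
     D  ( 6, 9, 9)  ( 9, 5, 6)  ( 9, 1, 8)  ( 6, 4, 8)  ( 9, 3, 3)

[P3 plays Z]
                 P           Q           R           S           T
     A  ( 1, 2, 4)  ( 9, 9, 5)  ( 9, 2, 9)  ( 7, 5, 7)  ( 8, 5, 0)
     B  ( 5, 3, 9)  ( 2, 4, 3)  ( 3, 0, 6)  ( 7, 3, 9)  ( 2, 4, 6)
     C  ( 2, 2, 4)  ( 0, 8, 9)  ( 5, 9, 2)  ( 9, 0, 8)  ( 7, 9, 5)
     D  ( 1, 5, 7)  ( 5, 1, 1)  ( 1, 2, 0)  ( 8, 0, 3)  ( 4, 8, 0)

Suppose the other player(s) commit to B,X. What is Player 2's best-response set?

u_2(P vs B,X) = 5
u_2(Q vs B,X) = 0
u_2(R vs B,X) = 0
u_2(S vs B,X) = 4
u_2(T vs B,X) = 5
max payoff 5 at {P,T}

P2 best: {P,T}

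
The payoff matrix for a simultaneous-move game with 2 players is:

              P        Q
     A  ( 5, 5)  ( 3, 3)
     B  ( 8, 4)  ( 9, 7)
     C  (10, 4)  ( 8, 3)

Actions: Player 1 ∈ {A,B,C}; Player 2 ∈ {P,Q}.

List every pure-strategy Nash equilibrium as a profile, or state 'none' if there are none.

PSNE = {(B,Q), (C,P)}

(A,P): not NE [P1→C gives 10>5]
(A,Q): not NE [P1→B gives 9>3; P2→P gives 5>3]
(B,P): not NE [P1→C gives 10>8; P2→Q gives 7>4]
(B,Q): NE
(C,P): NE
(C,Q): not NE [P1→B gives 9>8; P2→P gives 4>3]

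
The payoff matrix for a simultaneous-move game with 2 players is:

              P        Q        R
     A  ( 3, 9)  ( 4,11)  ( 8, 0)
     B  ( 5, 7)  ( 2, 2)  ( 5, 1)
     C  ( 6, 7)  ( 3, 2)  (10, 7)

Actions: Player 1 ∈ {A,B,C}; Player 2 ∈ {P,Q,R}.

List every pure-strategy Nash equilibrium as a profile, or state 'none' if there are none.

(A,P): not NE [P1→C gives 6>3; P2→Q gives 11>9]
(A,Q): NE
(A,R): not NE [P1→C gives 10>8; P2→Q gives 11>0]
(B,P): not NE [P1→C gives 6>5]
(B,Q): not NE [P1→A gives 4>2; P2→P gives 7>2]
(B,R): not NE [P1→C gives 10>5; P2→P gives 7>1]
(C,P): NE
(C,Q): not NE [P1→A gives 4>3; P2→R gives 7>2]
(C,R): NE

Nash profiles: (A,Q), (C,P), (C,R)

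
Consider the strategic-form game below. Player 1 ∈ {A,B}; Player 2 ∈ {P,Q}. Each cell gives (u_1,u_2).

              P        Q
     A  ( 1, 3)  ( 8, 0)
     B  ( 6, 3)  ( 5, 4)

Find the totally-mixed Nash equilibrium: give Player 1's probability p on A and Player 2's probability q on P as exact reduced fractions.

P1 indiff ⇒ q·1+(1-q)·8 = q·6+(1-q)·5 ⇒ q(-5) = (1-q)(-3) ⇒ q = 3/8
P2 indiff ⇒ p·3+(1-p)·3 = p·0+(1-p)·4 ⇒ p(3) = (1-p)(1) ⇒ p = 1/4

(p,q) = (1/4, 3/8)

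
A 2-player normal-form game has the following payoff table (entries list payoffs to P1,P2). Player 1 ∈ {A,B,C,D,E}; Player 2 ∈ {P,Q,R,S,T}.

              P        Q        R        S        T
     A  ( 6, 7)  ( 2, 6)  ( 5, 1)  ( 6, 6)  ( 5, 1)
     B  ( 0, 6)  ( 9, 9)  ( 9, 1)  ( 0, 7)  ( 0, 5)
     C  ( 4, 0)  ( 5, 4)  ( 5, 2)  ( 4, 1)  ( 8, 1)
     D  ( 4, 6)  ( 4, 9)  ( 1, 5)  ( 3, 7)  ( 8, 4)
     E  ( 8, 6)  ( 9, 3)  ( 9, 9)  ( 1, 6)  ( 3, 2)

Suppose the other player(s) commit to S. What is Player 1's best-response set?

u_1(A vs S) = 6
u_1(B vs S) = 0
u_1(C vs S) = 4
u_1(D vs S) = 3
u_1(E vs S) = 1
max payoff 6 at {A}

P1 best: {A}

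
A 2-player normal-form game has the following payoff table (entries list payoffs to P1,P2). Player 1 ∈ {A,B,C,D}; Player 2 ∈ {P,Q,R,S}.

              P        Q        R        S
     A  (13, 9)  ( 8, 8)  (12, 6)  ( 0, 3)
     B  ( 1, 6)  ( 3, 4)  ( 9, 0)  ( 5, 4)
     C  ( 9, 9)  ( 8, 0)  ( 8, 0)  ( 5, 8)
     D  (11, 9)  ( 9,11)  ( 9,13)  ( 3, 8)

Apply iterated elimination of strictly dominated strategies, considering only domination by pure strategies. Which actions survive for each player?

P2 drop S (P beats it: A:9>3 B:6>4 C:9>8 D:9>8)
P1 drop B (A beats it: P:13>1 Q:8>3 R:12>9)
P1 drop C (D beats it: P:11>9 Q:9>8 R:9>8)
P1→{A,D} P2→{P,Q,R}

IESDS → P1:{A,D} P2:{P,Q,R}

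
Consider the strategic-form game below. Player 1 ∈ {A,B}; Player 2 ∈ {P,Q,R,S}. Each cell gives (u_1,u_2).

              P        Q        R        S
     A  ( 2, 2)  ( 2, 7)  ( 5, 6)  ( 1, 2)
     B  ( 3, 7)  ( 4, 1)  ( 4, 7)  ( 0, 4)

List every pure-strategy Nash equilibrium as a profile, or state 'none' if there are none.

NE set: (B,P)

(A,P): not NE [P1→B gives 3>2; P2→Q gives 7>2]
(A,Q): not NE [P1→B gives 4>2]
(A,R): not NE [P2→Q gives 7>6]
(A,S): not NE [P2→Q gives 7>2]
(B,P): NE
(B,Q): not NE [P2→R gives 7>1]
(B,R): not NE [P1→A gives 5>4]
(B,S): not NE [P1→A gives 1>0; P2→R gives 7>4]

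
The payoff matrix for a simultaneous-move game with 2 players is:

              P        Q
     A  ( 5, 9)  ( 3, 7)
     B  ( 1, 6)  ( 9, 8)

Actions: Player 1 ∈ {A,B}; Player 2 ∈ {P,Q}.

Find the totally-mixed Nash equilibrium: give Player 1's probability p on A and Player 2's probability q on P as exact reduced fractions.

P1 mixes 1/2 on A; P2 mixes 3/5 on P

P1 indiff ⇒ q·5+(1-q)·3 = q·1+(1-q)·9 ⇒ q(4) = (1-q)(6) ⇒ q = 3/5
P2 indiff ⇒ p·9+(1-p)·6 = p·7+(1-p)·8 ⇒ p(2) = (1-p)(2) ⇒ p = 1/2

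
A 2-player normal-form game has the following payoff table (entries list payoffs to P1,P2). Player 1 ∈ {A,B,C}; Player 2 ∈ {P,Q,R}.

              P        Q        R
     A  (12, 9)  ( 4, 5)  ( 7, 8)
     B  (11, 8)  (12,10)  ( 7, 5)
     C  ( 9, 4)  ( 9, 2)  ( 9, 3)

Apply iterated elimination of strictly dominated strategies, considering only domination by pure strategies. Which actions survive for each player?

P2 drop R (P beats it: A:9>8 B:8>5 C:4>3)
P1 drop C (B beats it: P:11>9 Q:12>9)
P1→{A,B} P2→{P,Q}

Remaining: P1:{A,B} P2:{P,Q}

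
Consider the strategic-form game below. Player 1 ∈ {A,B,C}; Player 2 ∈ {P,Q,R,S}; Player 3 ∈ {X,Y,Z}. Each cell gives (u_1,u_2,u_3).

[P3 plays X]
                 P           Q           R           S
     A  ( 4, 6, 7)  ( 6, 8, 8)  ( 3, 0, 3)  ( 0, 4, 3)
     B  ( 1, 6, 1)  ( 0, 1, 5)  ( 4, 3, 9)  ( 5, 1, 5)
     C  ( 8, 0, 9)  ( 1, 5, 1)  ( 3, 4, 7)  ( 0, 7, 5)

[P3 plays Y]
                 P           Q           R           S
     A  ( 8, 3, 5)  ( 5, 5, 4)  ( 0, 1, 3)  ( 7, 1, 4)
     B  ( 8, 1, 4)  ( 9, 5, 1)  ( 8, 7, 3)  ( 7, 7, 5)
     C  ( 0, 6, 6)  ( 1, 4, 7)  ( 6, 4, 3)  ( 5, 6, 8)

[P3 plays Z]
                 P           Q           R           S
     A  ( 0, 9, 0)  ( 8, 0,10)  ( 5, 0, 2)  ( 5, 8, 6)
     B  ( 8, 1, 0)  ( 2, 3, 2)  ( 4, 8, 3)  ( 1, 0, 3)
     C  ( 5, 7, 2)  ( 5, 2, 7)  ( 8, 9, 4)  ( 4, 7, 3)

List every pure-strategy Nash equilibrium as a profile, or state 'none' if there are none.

NE set: (B,S,Y)

(A,P,X): not NE [P1→C gives 8>4; P2→Q gives 8>6]
(A,P,Y): not NE [P2→Q gives 5>3; P3→X gives 7>5]
(A,P,Z): not NE [P1→B gives 8>0; P3→X gives 7>0]
(A,Q,X): not NE [P3→Z gives 10>8]
(A,Q,Y): not NE [P1→B gives 9>5; P3→Z gives 10>4]
(A,Q,Z): not NE [P2→P gives 9>0]
(A,R,X): not NE [P1→B gives 4>3; P2→Q gives 8>0]
(A,R,Y): not NE [P1→B gives 8>0; P2→Q gives 5>1]
(A,R,Z): not NE [P1→C gives 8>5; P2→P gives 9>0; P3→Y gives 3>2]
(A,S,X): not NE [P1→B gives 5>0; P2→Q gives 8>4; P3→Z gives 6>3]
(A,S,Y): not NE [P2→Q gives 5>1; P3→Z gives 6>4]
(A,S,Z): not NE [P2→P gives 9>8]
(B,P,X): not NE [P1→C gives 8>1; P3→Y gives 4>1]
(B,P,Y): not NE [P2→S gives 7>1]
(B,P,Z): not NE [P2→R gives 8>1; P3→Y gives 4>0]
(B,Q,X): not NE [P1→A gives 6>0; P2→P gives 6>1]
(B,Q,Y): not NE [P2→S gives 7>5; P3→X gives 5>1]
(B,Q,Z): not NE [P1→A gives 8>2; P2→R gives 8>3; P3→X gives 5>2]
(B,R,X): not NE [P2→P gives 6>3]
(B,R,Y): not NE [P3→X gives 9>3]
(B,R,Z): not NE [P1→C gives 8>4; P3→X gives 9>3]
(B,S,X): not NE [P2→P gives 6>1]
(B,S,Y): NE
(B,S,Z): not NE [P1→A gives 5>1; P2→R gives 8>0; P3→Y gives 5>3]
(C,P,X): not NE [P2→S gives 7>0]
(C,P,Y): not NE [P1→B gives 8>0; P3→X gives 9>6]
(C,P,Z): not NE [P1→B gives 8>5; P2→R gives 9>7; P3→X gives 9>2]
(C,Q,X): not NE [P1→A gives 6>1; P2→S gives 7>5; P3→Z gives 7>1]
(C,Q,Y): not NE [P1→B gives 9>1; P2→S gives 6>4]
(C,Q,Z): not NE [P1→A gives 8>5; P2→R gives 9>2]
(C,R,X): not NE [P1→B gives 4>3; P2→S gives 7>4]
(C,R,Y): not NE [P1→B gives 8>6; P2→S gives 6>4; P3→X gives 7>3]
(C,R,Z): not NE [P3→X gives 7>4]
(C,S,X): not NE [P1→B gives 5>0; P3→Y gives 8>5]
(C,S,Y): not NE [P1→B gives 7>5]
(C,S,Z): not NE [P1→A gives 5>4; P2→R gives 9>7; P3→Y gives 8>3]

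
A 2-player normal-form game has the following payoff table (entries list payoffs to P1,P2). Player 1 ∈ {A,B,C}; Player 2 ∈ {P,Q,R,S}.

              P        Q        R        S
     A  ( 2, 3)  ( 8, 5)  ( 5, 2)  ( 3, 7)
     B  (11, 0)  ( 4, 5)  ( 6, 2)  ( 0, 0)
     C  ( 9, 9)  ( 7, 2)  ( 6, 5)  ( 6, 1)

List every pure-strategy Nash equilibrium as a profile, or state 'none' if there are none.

Equilibria: none

(A,P): not NE [P1→B gives 11>2; P2→S gives 7>3]
(A,Q): not NE [P2→S gives 7>5]
(A,R): not NE [P1→C gives 6>5; P2→S gives 7>2]
(A,S): not NE [P1→C gives 6>3]
(B,P): not NE [P2→Q gives 5>0]
(B,Q): not NE [P1→A gives 8>4]
(B,R): not NE [P2→Q gives 5>2]
(B,S): not NE [P1→C gives 6>0; P2→Q gives 5>0]
(C,P): not NE [P1→B gives 11>9]
(C,Q): not NE [P1→A gives 8>7; P2→P gives 9>2]
(C,R): not NE [P2→P gives 9>5]
(C,S): not NE [P2→P gives 9>1]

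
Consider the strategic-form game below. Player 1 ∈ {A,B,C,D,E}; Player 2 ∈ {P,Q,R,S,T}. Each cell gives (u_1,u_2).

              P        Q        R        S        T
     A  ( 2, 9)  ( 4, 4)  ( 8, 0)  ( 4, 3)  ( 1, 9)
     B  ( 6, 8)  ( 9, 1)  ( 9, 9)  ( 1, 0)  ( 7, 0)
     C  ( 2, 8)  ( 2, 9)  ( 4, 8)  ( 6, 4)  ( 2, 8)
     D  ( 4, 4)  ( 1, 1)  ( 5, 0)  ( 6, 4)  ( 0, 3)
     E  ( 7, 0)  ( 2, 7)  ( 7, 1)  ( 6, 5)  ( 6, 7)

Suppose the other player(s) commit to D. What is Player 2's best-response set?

u_2(P vs D) = 4
u_2(Q vs D) = 1
u_2(R vs D) = 0
u_2(S vs D) = 4
u_2(T vs D) = 3
max payoff 4 at {P,S}

P2 best: {P,S}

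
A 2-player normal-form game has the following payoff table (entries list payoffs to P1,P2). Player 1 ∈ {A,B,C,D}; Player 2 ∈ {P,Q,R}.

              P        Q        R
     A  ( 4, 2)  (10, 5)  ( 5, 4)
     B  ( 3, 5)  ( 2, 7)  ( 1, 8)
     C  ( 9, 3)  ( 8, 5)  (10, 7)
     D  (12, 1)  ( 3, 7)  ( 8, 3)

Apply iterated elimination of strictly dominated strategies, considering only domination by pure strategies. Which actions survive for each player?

Remaining: P1:{A,C} P2:{Q,R}

P1 drop B (A beats it: P:4>3 Q:10>2 R:5>1)
P2 drop P (Q beats it: A:5>2 C:5>3 D:7>1)
P1 drop D (C beats it: Q:8>3 R:10>8)
P1→{A,C} P2→{Q,R}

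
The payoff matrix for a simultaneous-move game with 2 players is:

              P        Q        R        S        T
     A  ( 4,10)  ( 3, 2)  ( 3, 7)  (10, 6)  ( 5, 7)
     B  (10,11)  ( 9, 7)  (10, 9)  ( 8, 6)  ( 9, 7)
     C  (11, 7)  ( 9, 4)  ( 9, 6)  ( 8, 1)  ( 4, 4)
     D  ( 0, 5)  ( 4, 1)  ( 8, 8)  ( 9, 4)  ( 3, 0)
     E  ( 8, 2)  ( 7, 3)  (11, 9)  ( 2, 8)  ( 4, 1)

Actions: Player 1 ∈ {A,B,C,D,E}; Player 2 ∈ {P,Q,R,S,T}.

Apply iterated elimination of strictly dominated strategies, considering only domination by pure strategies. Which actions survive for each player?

Remaining: P1:{B,C,E} P2:{P,R}

P2 drop Q (R beats it: A:7>2 B:9>7 C:6>4 D:8>1 E:9>3)
P2 drop S (R beats it: A:7>6 B:9>6 C:6>1 D:8>4 E:9>8)
P1 drop A (B beats it: P:10>4 R:10>3 T:9>5)
P1 drop D (B beats it: P:10>0 R:10>8 T:9>3)
P2 drop T (P beats it: B:11>7 C:7>4 E:2>1)
P1→{B,C,E} P2→{P,R}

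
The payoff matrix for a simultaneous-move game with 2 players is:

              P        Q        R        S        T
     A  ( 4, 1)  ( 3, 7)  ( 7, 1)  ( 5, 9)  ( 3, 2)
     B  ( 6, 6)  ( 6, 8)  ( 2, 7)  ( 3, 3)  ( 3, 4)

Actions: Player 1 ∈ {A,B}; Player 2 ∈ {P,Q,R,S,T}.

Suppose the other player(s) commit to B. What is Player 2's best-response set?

P2 best: {Q}

u_2(P vs B) = 6
u_2(Q vs B) = 8
u_2(R vs B) = 7
u_2(S vs B) = 3
u_2(T vs B) = 4
max payoff 8 at {Q}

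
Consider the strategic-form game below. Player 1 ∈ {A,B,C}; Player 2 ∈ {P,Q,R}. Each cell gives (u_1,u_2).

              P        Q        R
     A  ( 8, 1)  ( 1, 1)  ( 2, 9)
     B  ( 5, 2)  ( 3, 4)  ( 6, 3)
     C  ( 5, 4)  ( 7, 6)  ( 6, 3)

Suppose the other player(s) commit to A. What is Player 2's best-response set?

u_2(P vs A) = 1
u_2(Q vs A) = 1
u_2(R vs A) = 9
max payoff 9 at {R}

P2 best: {R}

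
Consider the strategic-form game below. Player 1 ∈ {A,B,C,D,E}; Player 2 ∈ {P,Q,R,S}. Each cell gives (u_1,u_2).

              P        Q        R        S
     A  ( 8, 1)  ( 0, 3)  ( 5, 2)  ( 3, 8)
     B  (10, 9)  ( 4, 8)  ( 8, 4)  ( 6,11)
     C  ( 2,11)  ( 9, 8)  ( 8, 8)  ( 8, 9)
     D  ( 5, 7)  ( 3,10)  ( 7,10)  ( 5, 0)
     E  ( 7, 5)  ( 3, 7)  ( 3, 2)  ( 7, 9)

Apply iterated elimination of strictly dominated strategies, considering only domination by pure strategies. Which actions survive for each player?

P1 drop A (B beats it: P:10>8 Q:4>0 R:8>5 S:6>3)
P1 drop D (B beats it: P:10>5 Q:4>3 R:8>7 S:6>5)
P2 drop Q (S beats it: B:11>8 C:9>8 E:9>7)
P2 drop R (P beats it: B:9>4 C:11>8 E:5>2)
P1→{B,C,E} P2→{P,S}

IESDS → P1:{B,C,E} P2:{P,S}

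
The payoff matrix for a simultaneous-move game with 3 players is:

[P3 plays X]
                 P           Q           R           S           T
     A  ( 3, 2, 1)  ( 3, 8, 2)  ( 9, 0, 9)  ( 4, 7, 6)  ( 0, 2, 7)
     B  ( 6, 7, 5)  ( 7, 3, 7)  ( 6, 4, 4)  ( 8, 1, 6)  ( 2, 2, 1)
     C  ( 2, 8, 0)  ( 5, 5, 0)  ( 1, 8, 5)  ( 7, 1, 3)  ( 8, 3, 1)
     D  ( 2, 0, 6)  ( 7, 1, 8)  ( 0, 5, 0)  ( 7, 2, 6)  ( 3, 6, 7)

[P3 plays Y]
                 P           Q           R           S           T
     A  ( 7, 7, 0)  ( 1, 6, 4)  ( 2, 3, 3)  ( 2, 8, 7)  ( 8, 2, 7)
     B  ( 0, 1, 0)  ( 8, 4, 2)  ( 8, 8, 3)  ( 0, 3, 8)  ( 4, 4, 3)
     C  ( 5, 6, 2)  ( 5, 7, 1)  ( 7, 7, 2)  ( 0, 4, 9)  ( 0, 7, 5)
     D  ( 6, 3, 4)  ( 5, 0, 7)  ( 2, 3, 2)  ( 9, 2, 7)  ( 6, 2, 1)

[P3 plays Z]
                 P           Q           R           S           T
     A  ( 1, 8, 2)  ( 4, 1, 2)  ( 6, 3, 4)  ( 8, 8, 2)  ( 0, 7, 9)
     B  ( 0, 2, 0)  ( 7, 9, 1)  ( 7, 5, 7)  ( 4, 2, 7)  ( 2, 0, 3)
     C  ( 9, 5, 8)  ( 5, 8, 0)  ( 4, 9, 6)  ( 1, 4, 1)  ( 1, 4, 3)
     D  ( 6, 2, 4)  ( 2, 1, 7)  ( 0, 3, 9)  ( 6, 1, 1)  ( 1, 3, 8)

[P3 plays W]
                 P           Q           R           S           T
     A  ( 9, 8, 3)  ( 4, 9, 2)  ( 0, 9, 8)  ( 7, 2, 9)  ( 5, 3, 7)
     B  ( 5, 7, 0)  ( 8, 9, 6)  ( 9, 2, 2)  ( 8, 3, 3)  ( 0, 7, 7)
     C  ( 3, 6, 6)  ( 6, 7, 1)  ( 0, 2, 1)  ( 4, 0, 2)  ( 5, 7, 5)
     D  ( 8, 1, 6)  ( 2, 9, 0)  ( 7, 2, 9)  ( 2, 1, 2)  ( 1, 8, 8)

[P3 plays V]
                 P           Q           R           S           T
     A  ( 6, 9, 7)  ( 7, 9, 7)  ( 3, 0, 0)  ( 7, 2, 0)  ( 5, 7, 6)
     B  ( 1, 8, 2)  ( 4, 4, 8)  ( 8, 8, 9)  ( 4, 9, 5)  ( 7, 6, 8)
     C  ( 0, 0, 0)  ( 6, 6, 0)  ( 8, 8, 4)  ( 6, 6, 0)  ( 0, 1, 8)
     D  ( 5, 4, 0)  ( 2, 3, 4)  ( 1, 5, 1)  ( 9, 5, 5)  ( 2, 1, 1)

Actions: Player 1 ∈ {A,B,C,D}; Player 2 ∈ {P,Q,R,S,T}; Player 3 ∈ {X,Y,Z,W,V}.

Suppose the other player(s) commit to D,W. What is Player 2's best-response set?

BR_2 = {Q}

u_2(P vs D,W) = 1
u_2(Q vs D,W) = 9
u_2(R vs D,W) = 2
u_2(S vs D,W) = 1
u_2(T vs D,W) = 8
max payoff 9 at {Q}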